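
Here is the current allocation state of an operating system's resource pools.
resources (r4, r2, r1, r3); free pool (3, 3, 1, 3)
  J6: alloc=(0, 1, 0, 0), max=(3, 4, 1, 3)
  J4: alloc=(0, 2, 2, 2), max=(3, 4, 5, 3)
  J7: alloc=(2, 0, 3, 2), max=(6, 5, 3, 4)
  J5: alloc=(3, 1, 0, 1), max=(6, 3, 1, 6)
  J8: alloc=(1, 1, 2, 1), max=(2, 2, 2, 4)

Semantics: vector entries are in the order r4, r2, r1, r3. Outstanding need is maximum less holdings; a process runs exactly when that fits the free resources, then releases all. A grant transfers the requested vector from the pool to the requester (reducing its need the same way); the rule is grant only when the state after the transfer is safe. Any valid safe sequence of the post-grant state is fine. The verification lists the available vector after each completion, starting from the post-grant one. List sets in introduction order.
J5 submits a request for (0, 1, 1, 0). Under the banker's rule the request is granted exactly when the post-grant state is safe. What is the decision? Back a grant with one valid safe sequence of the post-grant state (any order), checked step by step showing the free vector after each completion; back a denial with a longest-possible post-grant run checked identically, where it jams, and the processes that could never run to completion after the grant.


DENY: after the grant no complete ordering would exist.
Key observation: after J8, J6 the pool peaks at (4, 4, 2, 4), and each blocked process is short somewhere: J4 on r1; J7 on r2; J5 on r3.
On the post-grant state, J8, J6 is a maximal run — nothing extends it. Step-by-step check:
  pool = (3, 2, 0, 3)
  run J8 (needs (1, 1, 0, 3), free (3, 2, 0, 3)); after release of (1, 1, 2, 1) the pool is (4, 3, 2, 4)
  run J6 (needs (3, 3, 1, 3), free (4, 3, 2, 4)); after release of (0, 1, 0, 0) the pool is (4, 4, 2, 4)
  blocked: J4 wants (3, 2, 3, 1), pool (4, 4, 2, 4) — not enough r1
  blocked: J7 wants (4, 5, 0, 2), pool (4, 4, 2, 4) — not enough r2
  blocked: J5 wants (3, 1, 0, 5), pool (4, 4, 2, 4) — not enough r3
Had the request been granted, J4, J7 and J5 could never finish.


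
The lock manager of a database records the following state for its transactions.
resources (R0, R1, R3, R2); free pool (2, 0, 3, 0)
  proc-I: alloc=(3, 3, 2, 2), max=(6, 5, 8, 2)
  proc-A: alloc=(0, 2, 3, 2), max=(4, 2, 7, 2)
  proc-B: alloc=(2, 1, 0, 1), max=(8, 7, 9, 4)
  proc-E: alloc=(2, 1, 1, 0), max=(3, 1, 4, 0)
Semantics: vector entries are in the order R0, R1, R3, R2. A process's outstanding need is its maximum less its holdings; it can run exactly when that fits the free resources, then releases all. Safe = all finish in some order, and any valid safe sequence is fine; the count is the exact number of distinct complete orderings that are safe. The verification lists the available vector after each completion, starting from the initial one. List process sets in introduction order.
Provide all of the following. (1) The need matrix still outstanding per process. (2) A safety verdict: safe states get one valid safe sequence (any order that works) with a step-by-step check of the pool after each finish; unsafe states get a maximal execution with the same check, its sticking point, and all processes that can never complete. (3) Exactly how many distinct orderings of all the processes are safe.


(1) Outstanding need per process (order R0, R1, R3, R2):
  proc-I: (3, 2, 6, 0)
  proc-A: (4, 0, 4, 0)
  proc-B: (6, 6, 9, 3)
  proc-E: (1, 0, 3, 0)
(2) SAFE, for example via the order proc-E, proc-A, proc-I, proc-B.
Key observation: proc-E is the earliest step where a requested resource binds exactly: need (1, 0, 3, 0), pool (2, 0, 3, 0) at its turn.
Verifying each step:
  pool = (2, 0, 3, 0)
  proc-E: need (1, 0, 3, 0) fits (2, 0, 3, 0); releases (2, 1, 1, 0), pool now (4, 1, 4, 0)
  proc-A: need (4, 0, 4, 0) fits (4, 1, 4, 0); releases (0, 2, 3, 2), pool now (4, 3, 7, 2)
  proc-I: need (3, 2, 6, 0) fits (4, 3, 7, 2); releases (3, 3, 2, 2), pool now (7, 6, 9, 4)
  proc-B: need (6, 6, 9, 3) fits (7, 6, 9, 4); releases (2, 1, 0, 1), pool now (9, 7, 9, 5)
(3) Exactly 1 of the possible complete orderings is a safe sequence.


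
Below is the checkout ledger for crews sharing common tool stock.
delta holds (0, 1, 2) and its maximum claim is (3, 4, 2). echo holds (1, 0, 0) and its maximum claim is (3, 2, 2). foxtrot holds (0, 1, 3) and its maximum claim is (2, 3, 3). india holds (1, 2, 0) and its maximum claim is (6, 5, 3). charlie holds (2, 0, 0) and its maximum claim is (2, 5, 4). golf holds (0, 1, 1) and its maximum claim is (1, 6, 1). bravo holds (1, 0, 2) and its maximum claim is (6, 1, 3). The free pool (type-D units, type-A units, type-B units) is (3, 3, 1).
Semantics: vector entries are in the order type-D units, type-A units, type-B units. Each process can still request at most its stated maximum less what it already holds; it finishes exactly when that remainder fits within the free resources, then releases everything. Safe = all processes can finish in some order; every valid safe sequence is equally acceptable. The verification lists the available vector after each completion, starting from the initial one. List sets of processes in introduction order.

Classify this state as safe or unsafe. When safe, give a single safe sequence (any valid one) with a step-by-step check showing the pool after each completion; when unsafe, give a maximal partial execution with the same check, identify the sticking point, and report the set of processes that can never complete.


SAFE — a valid safe sequence is foxtrot, delta, golf, echo, charlie, india, bravo.
Key observation: reading the order forward, delta is the first process whose need (3, 3, 0) meets the free pool (3, 4, 4) exactly on a resource it requests.
Verifying each step:
  pool = (3, 3, 1)
  run foxtrot (needs (2, 2, 0), free (3, 3, 1)); after release of (0, 1, 3) the pool is (3, 4, 4)
  run delta (needs (3, 3, 0), free (3, 4, 4)); after release of (0, 1, 2) the pool is (3, 5, 6)
  run golf (needs (1, 5, 0), free (3, 5, 6)); after release of (0, 1, 1) the pool is (3, 6, 7)
  run echo (needs (2, 2, 2), free (3, 6, 7)); after release of (1, 0, 0) the pool is (4, 6, 7)
  run charlie (needs (0, 5, 4), free (4, 6, 7)); after release of (2, 0, 0) the pool is (6, 6, 7)
  run india (needs (5, 3, 3), free (6, 6, 7)); after release of (1, 2, 0) the pool is (7, 8, 7)
  run bravo (needs (5, 1, 1), free (7, 8, 7)); after release of (1, 0, 2) the pool is (8, 8, 9)


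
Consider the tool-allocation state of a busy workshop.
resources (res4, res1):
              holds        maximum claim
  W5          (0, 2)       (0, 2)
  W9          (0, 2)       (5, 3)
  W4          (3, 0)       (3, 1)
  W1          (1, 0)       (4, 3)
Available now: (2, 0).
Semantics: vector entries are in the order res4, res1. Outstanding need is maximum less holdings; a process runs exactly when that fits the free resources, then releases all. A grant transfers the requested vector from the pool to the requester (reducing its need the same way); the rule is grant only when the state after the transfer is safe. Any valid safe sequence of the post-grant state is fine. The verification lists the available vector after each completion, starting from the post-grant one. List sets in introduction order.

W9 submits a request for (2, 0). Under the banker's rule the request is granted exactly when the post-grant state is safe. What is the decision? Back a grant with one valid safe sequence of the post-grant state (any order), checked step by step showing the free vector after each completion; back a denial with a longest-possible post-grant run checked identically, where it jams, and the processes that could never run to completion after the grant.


GRANT. The post-grant state is safe; one safe sequence: W5, W4, W9, W1.
Key observation: granting shrinks the pool to (0, 0), yet W5 still fits and the chain goes through.
Verifying the post-grant state step by step:
  pool = (0, 0)
  run W5 (needs (0, 0), free (0, 0)); after release of (0, 2) the pool is (0, 2)
  run W4 (needs (0, 1), free (0, 2)); after release of (3, 0) the pool is (3, 2)
  run W9 (needs (3, 1), free (3, 2)); after release of (2, 2) the pool is (5, 4)
  run W1 (needs (3, 3), free (5, 4)); after release of (1, 0) the pool is (6, 4)


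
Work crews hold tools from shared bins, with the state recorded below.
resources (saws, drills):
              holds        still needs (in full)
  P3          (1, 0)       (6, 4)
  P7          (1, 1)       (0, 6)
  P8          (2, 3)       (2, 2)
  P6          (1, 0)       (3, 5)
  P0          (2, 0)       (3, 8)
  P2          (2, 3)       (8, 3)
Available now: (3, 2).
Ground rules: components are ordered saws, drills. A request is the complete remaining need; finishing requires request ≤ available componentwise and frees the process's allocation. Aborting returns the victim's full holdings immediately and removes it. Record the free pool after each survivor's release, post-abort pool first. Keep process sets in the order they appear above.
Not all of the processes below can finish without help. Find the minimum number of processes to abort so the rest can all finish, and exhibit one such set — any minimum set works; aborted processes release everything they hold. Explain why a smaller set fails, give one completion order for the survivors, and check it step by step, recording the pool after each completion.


The answer: abort P2.
Key observation: the deadlocked P7 becomes finishable only because P2 released (2, 3); it completes at step 3 below.
Why nothing smaller works: aborting no one leaves the state deadlocked as given.
Survivors finish in the order: P8, P3, P7, P6, P0. Check, step by step (pool after the aborts first):
  pool = (5, 5)
  P8 needs (2, 2) <= (5, 5) -> finishes; pool += (2, 3) = (7, 8)
  P3 needs (6, 4) <= (7, 8) -> finishes; pool += (1, 0) = (8, 8)
  P7 needs (0, 6) <= (8, 8) -> finishes; pool += (1, 1) = (9, 9)
  P6 needs (3, 5) <= (9, 9) -> finishes; pool += (1, 0) = (10, 9)
  P0 needs (3, 8) <= (10, 9) -> finishes; pool += (2, 0) = (12, 9)


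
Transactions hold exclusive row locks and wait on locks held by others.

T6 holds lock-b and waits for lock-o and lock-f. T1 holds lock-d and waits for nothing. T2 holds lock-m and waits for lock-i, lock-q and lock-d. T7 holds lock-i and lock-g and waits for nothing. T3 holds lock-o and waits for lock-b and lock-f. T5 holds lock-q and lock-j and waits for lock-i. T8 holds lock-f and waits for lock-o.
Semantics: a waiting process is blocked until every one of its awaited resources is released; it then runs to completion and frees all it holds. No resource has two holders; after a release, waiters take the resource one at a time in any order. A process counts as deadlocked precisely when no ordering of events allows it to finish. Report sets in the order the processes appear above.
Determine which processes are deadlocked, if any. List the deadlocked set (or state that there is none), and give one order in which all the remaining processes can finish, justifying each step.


Deadlocked set: T6, T3 and T8.
Key observation: nobody on the ring T6 -> T3 -> T6 can start until another member finishes, which never happens; T8 is caught in further circular waits.
A valid finishing order for the others: T7, T1, T5, T2.
Verifying each step:
  T7: no waits; runs immediately, freeing lock-i and lock-g
  T1: no waits; runs immediately, freeing lock-d
  T5: everything it awaited (lock-i) is free; runs, freeing lock-q and lock-j
  T2: everything it awaited (lock-i, lock-q and lock-d) is free; runs, freeing lock-m


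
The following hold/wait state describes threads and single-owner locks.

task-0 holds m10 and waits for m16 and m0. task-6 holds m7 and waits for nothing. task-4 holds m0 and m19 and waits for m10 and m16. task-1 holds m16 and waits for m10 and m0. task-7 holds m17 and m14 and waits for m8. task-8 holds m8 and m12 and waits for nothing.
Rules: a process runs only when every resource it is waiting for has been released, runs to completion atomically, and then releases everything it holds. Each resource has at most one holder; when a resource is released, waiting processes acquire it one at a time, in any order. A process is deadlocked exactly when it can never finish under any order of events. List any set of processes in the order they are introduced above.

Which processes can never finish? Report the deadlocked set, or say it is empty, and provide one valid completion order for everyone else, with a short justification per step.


Deadlocked: task-0, task-4 and task-1.
Key observation: task-0 -> task-4 -> task-0 is a circular wait — nothing in it can go first; task-1 is caught in further circular waits.
The rest can finish in the order task-8, task-6, task-7.
Walking it through:
  task-8: no waits; runs immediately, freeing m8 and m12
  task-6: no waits; runs immediately, freeing m7
  run task-7 (all its waits — m8 — are resolved); releases m17 and m14


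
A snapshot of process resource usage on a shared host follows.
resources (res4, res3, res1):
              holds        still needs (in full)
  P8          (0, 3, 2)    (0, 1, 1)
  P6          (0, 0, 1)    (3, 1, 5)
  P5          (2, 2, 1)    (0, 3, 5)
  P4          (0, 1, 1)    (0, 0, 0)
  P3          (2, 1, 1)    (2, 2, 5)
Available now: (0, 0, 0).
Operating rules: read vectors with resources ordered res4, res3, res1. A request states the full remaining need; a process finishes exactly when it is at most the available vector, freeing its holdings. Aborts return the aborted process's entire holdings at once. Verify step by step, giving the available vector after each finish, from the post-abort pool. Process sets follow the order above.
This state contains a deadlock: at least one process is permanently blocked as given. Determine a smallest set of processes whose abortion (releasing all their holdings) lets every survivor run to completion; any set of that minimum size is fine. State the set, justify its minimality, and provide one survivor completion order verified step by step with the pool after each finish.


Abort P6 and P5.
Key observation: P3 was stuck for good until P6 and P5 gave back (2, 2, 2); in the order shown it finishes at step 3.
Why nothing smaller works — every single abort fails: P8 alone leaves P6 blocked (short on res4 and res1); P6 alone leaves P5 blocked (short on res1); P5 alone leaves P6 blocked (short on res4 and res1); P4 alone leaves P6 blocked (short on res4 and res1); P3 alone leaves P6 blocked (short on res4 and res1).
Survivors finish in the order: P4, P8, P3. Step-by-step check (pool after the aborts first):
  pool = (2, 2, 2)
  P4: need (0, 0, 0) fits (2, 2, 2); releases (0, 1, 1), pool now (2, 3, 3)
  P8: need (0, 1, 1) fits (2, 3, 3); releases (0, 3, 2), pool now (2, 6, 5)
  P3: need (2, 2, 5) fits (2, 6, 5); releases (2, 1, 1), pool now (4, 7, 6)


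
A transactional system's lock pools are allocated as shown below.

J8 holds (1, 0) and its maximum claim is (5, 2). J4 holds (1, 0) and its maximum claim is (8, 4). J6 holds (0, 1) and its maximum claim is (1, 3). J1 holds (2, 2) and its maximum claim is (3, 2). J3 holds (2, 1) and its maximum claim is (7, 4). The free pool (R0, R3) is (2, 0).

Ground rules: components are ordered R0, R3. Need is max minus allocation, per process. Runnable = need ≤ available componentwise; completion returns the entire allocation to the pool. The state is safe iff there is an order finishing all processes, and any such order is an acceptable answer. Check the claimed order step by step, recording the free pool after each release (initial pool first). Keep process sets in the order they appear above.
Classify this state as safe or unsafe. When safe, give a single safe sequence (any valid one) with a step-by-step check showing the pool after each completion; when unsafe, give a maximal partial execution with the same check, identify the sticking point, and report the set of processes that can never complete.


The state is SAFE; one workable sequence: J1, J6, J8, J3, J4.
Key observation: reading the order forward, J6 is the first process whose need (1, 2) meets the free pool (4, 2) exactly on a resource it requests.
Verifying each step:
  pool = (2, 0)
  J1 needs (1, 0) <= (2, 0) -> finishes; pool += (2, 2) = (4, 2)
  J6 needs (1, 2) <= (4, 2) -> finishes; pool += (0, 1) = (4, 3)
  J8 needs (4, 2) <= (4, 3) -> finishes; pool += (1, 0) = (5, 3)
  J3 needs (5, 3) <= (5, 3) -> finishes; pool += (2, 1) = (7, 4)
  J4 needs (7, 4) <= (7, 4) -> finishes; pool += (1, 0) = (8, 4)


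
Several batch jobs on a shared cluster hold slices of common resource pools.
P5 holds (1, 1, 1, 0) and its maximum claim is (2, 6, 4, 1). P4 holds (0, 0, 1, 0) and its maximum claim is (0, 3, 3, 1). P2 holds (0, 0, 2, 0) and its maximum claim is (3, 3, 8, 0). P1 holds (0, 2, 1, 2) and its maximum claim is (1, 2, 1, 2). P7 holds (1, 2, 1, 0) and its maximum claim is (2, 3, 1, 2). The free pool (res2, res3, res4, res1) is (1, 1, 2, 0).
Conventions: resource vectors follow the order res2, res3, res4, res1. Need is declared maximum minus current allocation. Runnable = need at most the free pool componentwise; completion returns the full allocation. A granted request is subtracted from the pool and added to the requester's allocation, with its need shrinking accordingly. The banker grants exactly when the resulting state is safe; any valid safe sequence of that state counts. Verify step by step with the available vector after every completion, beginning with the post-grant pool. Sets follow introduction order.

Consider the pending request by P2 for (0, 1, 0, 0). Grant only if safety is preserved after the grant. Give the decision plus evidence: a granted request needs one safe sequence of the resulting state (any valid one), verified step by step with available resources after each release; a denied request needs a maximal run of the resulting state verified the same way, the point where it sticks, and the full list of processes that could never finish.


DENY — the pretend-granted state is unsafe.
Key observation: after P1, P7, P4 the pool peaks at (2, 4, 5, 2), and each blocked process is short somewhere: P5 on res3; P2 on res2, res4.
After a pretend grant, a maximal execution: P1, P7, P4 — then nothing else fits. Verifying each step:
  pool = (1, 0, 2, 0)
  P1: need (1, 0, 0, 0) fits (1, 0, 2, 0); releases (0, 2, 1, 2), pool now (1, 2, 3, 2)
  P7: need (1, 1, 0, 2) fits (1, 2, 3, 2); releases (1, 2, 1, 0), pool now (2, 4, 4, 2)
  P4: need (0, 3, 2, 1) fits (2, 4, 4, 2); releases (0, 0, 1, 0), pool now (2, 4, 5, 2)
  P5 still needs (1, 5, 3, 1) but only (2, 4, 5, 2) is free — short on res3
  P2 still needs (3, 2, 6, 0) but only (2, 4, 5, 2) is free — short on res2 and res4
Processes that could never finish after the grant: P5 and P2.


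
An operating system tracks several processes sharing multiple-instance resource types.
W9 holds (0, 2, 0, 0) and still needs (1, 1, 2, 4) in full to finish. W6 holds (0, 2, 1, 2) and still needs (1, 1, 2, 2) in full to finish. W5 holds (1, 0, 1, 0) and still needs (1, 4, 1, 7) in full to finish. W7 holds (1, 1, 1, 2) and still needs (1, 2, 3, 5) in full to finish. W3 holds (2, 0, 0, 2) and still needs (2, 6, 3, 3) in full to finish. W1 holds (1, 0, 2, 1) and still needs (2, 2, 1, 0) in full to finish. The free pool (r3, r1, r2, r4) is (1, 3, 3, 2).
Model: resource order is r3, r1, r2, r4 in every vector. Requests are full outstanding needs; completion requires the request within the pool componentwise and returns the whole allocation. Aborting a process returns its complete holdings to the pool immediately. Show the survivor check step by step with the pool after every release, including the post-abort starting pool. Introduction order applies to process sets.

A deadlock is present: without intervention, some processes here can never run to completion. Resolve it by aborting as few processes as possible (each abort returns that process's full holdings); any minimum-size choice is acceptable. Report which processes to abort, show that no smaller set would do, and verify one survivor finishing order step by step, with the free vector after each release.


Abort W7.
Key observation: the deadlocked W3 becomes finishable only because W7 released (1, 1, 1, 2); it completes at step 2 below.
Minimality: the empty abort set fails — the state is deadlocked as it stands.
One survivor order: W6, W3, W1, W5, W9. Verifying each step (post-abort pool first):
  pool = (2, 4, 4, 4)
  W6 needs (1, 1, 2, 2) <= (2, 4, 4, 4) -> finishes; pool += (0, 2, 1, 2) = (2, 6, 5, 6)
  W3 needs (2, 6, 3, 3) <= (2, 6, 5, 6) -> finishes; pool += (2, 0, 0, 2) = (4, 6, 5, 8)
  W1 needs (2, 2, 1, 0) <= (4, 6, 5, 8) -> finishes; pool += (1, 0, 2, 1) = (5, 6, 7, 9)
  W5 needs (1, 4, 1, 7) <= (5, 6, 7, 9) -> finishes; pool += (1, 0, 1, 0) = (6, 6, 8, 9)
  W9 needs (1, 1, 2, 4) <= (6, 6, 8, 9) -> finishes; pool += (0, 2, 0, 0) = (6, 8, 8, 9)


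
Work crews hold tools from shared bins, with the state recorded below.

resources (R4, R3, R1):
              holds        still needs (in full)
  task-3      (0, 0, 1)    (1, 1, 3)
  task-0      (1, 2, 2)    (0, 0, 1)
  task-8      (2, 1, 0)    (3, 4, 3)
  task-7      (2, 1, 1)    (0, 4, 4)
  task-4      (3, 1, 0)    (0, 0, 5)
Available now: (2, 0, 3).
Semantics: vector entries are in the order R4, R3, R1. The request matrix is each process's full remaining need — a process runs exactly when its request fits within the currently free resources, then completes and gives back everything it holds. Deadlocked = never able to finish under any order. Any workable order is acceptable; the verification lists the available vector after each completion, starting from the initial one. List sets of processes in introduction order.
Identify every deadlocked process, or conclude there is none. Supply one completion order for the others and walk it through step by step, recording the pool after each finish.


Deadlocked: task-8 and task-7.
Key observation: once task-0, task-3, task-4 finish, the pool peaks at (6, 3, 6) — and every remaining process still needs more R3 than that.
A valid finishing order for the others: task-0, task-3, task-4. Verifying each step:
  pool = (2, 0, 3)
  task-0 needs (0, 0, 1) <= (2, 0, 3) -> finishes; pool += (1, 2, 2) = (3, 2, 5)
  task-3 needs (1, 1, 3) <= (3, 2, 5) -> finishes; pool += (0, 0, 1) = (3, 2, 6)
  task-4 needs (0, 0, 5) <= (3, 2, 6) -> finishes; pool += (3, 1, 0) = (6, 3, 6)
None of the blocked processes ever fits:
  task-8 still needs (3, 4, 3) but only (6, 3, 6) is free — short on R3
  task-7 still needs (0, 4, 4) but only (6, 3, 6) is free — short on R3


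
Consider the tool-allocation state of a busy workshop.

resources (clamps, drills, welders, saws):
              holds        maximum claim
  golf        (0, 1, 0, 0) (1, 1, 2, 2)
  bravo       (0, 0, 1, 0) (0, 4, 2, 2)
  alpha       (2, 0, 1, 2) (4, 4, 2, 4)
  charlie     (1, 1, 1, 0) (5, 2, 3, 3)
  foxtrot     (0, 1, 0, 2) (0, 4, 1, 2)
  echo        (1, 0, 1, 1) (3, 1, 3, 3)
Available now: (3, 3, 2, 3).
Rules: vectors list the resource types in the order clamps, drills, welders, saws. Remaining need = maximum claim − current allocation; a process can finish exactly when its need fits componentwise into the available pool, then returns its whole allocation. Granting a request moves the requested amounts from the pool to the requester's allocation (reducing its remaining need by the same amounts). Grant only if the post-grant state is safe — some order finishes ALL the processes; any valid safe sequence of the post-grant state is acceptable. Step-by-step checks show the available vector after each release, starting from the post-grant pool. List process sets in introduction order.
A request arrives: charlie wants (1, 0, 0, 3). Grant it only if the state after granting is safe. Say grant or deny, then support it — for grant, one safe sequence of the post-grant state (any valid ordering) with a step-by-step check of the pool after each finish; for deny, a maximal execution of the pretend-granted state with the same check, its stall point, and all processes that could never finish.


GRANT — the state after the grant stays safe, e.g. via foxtrot, echo, golf, alpha, charlie, bravo.
Key observation: (2, 3, 2, 0) free after granting still covers foxtrot first, and each release covers the next.
Verifying the post-grant state step by step:
  pool = (2, 3, 2, 0)
  foxtrot needs (0, 3, 1, 0) <= (2, 3, 2, 0) -> finishes; pool += (0, 1, 0, 2) = (2, 4, 2, 2)
  echo needs (2, 1, 2, 2) <= (2, 4, 2, 2) -> finishes; pool += (1, 0, 1, 1) = (3, 4, 3, 3)
  golf needs (1, 0, 2, 2) <= (3, 4, 3, 3) -> finishes; pool += (0, 1, 0, 0) = (3, 5, 3, 3)
  alpha needs (2, 4, 1, 2) <= (3, 5, 3, 3) -> finishes; pool += (2, 0, 1, 2) = (5, 5, 4, 5)
  charlie needs (3, 1, 2, 0) <= (5, 5, 4, 5) -> finishes; pool += (2, 1, 1, 3) = (7, 6, 5, 8)
  bravo needs (0, 4, 1, 2) <= (7, 6, 5, 8) -> finishes; pool += (0, 0, 1, 0) = (7, 6, 6, 8)


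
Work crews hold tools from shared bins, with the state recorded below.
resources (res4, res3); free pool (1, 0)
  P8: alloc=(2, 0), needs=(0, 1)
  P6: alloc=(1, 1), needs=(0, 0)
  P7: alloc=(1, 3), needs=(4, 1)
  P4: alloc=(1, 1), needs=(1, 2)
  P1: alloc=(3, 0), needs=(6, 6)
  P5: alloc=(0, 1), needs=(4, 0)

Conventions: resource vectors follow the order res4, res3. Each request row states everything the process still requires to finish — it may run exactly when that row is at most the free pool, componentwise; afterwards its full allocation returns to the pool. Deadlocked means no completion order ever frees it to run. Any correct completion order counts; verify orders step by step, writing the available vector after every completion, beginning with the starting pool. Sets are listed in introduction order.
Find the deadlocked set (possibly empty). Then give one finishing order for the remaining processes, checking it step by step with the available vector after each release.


The deadlocked set is empty.
Key observation: P6 leads a chain of completions in which each release enables another process.
The rest can finish in the order P6, P8, P7, P4, P5, P1. Check, step by step:
  pool = (1, 0)
  P6: need (0, 0) fits (1, 0); releases (1, 1), pool now (2, 1)
  P8: need (0, 1) fits (2, 1); releases (2, 0), pool now (4, 1)
  P7: need (4, 1) fits (4, 1); releases (1, 3), pool now (5, 4)
  P4: need (1, 2) fits (5, 4); releases (1, 1), pool now (6, 5)
  P5: need (4, 0) fits (6, 5); releases (0, 1), pool now (6, 6)
  P1: need (6, 6) fits (6, 6); releases (3, 0), pool now (9, 6)


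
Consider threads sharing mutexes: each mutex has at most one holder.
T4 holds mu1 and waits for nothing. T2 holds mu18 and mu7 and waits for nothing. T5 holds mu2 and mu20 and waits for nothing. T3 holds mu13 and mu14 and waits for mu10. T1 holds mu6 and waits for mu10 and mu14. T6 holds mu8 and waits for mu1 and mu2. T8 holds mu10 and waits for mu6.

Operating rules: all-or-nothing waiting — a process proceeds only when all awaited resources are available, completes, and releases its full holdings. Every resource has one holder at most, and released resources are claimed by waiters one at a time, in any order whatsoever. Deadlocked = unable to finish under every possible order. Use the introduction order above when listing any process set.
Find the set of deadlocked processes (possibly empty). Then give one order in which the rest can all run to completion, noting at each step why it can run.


Deadlocked: T3, T1 and T8.
Key observation: nobody on the ring T3 -> T8 -> T1 -> T3 can start until another member finishes, which never happens; no other process is dragged down with it.
One completion order for the rest: T4, T5, T2, T6.
Walking it through:
  T4: no waits; runs immediately, freeing mu1
  T5: no waits; runs immediately, freeing mu2 and mu20
  T2: no waits; runs immediately, freeing mu18 and mu7
  run T6 (all its waits — mu1 and mu2 — are resolved); releases mu8


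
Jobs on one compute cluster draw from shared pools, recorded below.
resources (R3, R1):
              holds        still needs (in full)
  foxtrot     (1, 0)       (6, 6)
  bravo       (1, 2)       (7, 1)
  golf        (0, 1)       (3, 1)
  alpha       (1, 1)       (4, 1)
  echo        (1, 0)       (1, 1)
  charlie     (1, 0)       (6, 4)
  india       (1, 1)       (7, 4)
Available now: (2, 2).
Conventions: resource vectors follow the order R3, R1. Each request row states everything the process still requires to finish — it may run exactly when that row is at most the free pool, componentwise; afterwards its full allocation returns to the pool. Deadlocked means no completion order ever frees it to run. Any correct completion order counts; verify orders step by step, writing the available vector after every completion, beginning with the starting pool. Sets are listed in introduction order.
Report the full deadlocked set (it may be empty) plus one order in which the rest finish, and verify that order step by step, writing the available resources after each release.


Deadlocked: foxtrot, bravo, alpha, charlie and india.
Key observation: once echo, golf finish, the pool peaks at (3, 3) — and every remaining process still needs more R3 than that.
A valid finishing order for the others: echo, golf. Step-by-step check:
  pool = (2, 2)
  echo needs (1, 1) <= (2, 2) -> finishes; pool += (1, 0) = (3, 2)
  golf needs (3, 1) <= (3, 2) -> finishes; pool += (0, 1) = (3, 3)
None of the blocked processes ever fits:
  foxtrot cannot run: need (6, 6) vs free (3, 3) (insufficient R3 and R1)
  bravo cannot run: need (7, 1) vs free (3, 3) (insufficient R3)
  alpha cannot run: need (4, 1) vs free (3, 3) (insufficient R3)
  charlie cannot run: need (6, 4) vs free (3, 3) (insufficient R3 and R1)
  india cannot run: need (7, 4) vs free (3, 3) (insufficient R3 and R1)


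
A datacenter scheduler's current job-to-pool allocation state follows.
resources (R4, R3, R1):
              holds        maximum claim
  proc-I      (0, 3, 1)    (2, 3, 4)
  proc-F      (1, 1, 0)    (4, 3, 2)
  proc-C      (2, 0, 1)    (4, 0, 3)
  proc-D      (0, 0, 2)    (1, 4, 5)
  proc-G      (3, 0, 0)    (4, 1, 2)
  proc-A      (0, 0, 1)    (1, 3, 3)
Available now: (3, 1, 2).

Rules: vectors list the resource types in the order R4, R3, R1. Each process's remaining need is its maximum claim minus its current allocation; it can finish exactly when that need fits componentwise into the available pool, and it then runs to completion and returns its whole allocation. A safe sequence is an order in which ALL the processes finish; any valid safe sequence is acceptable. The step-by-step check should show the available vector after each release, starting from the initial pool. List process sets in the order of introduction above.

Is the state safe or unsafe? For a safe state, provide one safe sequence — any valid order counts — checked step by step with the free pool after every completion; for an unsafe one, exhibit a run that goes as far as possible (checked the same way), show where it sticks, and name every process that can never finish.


SAFE — a valid safe sequence is proc-C, proc-I, proc-G, proc-D, proc-F, proc-A.
Key observation: proc-C is the earliest step where a requested resource binds exactly: need (2, 0, 2), pool (3, 1, 2) at its turn.
Check, step by step:
  pool = (3, 1, 2)
  proc-C: need (2, 0, 2) fits (3, 1, 2); releases (2, 0, 1), pool now (5, 1, 3)
  proc-I: need (2, 0, 3) fits (5, 1, 3); releases (0, 3, 1), pool now (5, 4, 4)
  proc-G: need (1, 1, 2) fits (5, 4, 4); releases (3, 0, 0), pool now (8, 4, 4)
  proc-D: need (1, 4, 3) fits (8, 4, 4); releases (0, 0, 2), pool now (8, 4, 6)
  proc-F: need (3, 2, 2) fits (8, 4, 6); releases (1, 1, 0), pool now (9, 5, 6)
  proc-A: need (1, 3, 2) fits (9, 5, 6); releases (0, 0, 1), pool now (9, 5, 7)


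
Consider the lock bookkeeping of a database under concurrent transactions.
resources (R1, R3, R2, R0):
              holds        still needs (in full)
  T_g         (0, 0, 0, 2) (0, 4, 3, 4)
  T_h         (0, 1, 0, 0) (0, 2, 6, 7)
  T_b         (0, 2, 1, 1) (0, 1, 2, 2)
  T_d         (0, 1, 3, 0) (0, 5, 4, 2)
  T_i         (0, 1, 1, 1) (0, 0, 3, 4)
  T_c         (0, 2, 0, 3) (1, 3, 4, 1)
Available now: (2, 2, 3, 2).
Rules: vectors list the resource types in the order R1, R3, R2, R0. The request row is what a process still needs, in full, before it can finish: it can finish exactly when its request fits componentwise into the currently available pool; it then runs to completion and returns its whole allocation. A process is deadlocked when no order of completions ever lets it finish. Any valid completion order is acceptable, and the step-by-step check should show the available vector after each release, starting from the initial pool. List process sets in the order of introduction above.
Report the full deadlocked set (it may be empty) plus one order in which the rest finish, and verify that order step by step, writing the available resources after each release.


No process is deadlocked.
Key observation: no deadlock: T_b fits now, and the freed resources carry the rest through.
The rest can finish in the order T_b, T_c, T_d, T_g, T_i, T_h. Verifying each step:
  pool = (2, 2, 3, 2)
  T_b: need (0, 1, 2, 2) fits (2, 2, 3, 2); releases (0, 2, 1, 1), pool now (2, 4, 4, 3)
  T_c: need (1, 3, 4, 1) fits (2, 4, 4, 3); releases (0, 2, 0, 3), pool now (2, 6, 4, 6)
  T_d: need (0, 5, 4, 2) fits (2, 6, 4, 6); releases (0, 1, 3, 0), pool now (2, 7, 7, 6)
  T_g: need (0, 4, 3, 4) fits (2, 7, 7, 6); releases (0, 0, 0, 2), pool now (2, 7, 7, 8)
  T_i: need (0, 0, 3, 4) fits (2, 7, 7, 8); releases (0, 1, 1, 1), pool now (2, 8, 8, 9)
  T_h: need (0, 2, 6, 7) fits (2, 8, 8, 9); releases (0, 1, 0, 0), pool now (2, 9, 8, 9)


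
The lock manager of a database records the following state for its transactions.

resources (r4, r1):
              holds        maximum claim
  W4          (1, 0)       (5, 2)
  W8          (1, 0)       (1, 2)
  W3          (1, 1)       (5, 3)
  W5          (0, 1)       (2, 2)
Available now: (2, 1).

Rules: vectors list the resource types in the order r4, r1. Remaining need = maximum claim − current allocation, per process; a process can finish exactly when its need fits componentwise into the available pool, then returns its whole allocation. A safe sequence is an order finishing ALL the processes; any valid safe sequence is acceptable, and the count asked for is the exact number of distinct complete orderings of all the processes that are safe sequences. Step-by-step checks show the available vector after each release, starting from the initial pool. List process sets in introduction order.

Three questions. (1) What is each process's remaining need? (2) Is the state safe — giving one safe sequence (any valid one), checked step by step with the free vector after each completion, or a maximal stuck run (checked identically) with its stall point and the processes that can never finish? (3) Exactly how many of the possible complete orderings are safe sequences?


(1) Remaining need (order r4, r1):
  W4: (4, 2)
  W8: (0, 2)
  W3: (4, 2)
  W5: (2, 1)
(2) The state is UNSAFE.
Key observation: after W5, W8 complete, (3, 2) is the best the pool ever gets, yet each leftover process wants more r4.
The run W5, W8 cannot be extended any further. Check, step by step:
  pool = (2, 1)
  run W5 (needs (2, 1), free (2, 1)); after release of (0, 1) the pool is (2, 2)
  run W8 (needs (0, 2), free (2, 2)); after release of (1, 0) the pool is (3, 2)
  W4 still needs (4, 2) but only (3, 2) is free — short on r4
  W3 still needs (4, 2) but only (3, 2) is free — short on r4
Permanently blocked: W4 and W3.
(3) The exact count: 0 of the possible complete orderings are safe sequences.


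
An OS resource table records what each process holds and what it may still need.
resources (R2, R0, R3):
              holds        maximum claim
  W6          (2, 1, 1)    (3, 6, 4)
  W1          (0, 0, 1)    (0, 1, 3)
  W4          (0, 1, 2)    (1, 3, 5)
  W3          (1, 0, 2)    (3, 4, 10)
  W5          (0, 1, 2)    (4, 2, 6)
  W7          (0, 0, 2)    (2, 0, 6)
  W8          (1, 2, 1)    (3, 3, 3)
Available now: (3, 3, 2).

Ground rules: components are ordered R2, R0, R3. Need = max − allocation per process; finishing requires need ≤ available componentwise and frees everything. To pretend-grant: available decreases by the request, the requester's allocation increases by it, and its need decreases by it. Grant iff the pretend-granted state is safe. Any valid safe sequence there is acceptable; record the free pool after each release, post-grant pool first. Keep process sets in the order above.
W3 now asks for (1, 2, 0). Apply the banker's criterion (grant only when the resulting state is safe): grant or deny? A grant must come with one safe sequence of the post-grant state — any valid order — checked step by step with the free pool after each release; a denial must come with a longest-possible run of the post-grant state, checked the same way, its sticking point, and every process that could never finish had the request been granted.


GRANT — the state after the grant stays safe, e.g. via W8, W1, W7, W4, W3, W5, W6.
Key observation: after the grant the pool drops to (2, 1, 2), which still lets W8 finish first and unwind the rest.
Check on the post-grant state, step by step:
  pool = (2, 1, 2)
  W8: need (2, 1, 2) fits (2, 1, 2); releases (1, 2, 1), pool now (3, 3, 3)
  W1: need (0, 1, 2) fits (3, 3, 3); releases (0, 0, 1), pool now (3, 3, 4)
  W7: need (2, 0, 4) fits (3, 3, 4); releases (0, 0, 2), pool now (3, 3, 6)
  W4: need (1, 2, 3) fits (3, 3, 6); releases (0, 1, 2), pool now (3, 4, 8)
  W3: need (1, 2, 8) fits (3, 4, 8); releases (2, 2, 2), pool now (5, 6, 10)
  W5: need (4, 1, 4) fits (5, 6, 10); releases (0, 1, 2), pool now (5, 7, 12)
  W6: need (1, 5, 3) fits (5, 7, 12); releases (2, 1, 1), pool now (7, 8, 13)


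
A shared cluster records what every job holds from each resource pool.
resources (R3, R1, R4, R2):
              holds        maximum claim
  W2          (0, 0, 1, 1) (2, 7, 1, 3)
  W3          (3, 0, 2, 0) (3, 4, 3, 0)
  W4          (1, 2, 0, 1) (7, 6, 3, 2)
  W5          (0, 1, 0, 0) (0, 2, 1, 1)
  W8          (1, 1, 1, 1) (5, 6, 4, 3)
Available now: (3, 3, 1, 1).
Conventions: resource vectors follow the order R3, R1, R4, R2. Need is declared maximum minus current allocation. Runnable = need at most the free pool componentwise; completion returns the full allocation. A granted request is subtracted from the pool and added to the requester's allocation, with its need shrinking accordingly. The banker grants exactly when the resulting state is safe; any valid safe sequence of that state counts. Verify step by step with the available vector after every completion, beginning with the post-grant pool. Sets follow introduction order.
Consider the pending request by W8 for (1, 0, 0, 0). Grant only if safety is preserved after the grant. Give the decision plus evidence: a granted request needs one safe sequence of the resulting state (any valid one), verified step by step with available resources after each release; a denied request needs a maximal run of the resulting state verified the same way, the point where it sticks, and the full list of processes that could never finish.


DENY: after the grant no complete ordering would exist.
Key observation: after W5, W3 the pool peaks at (5, 4, 3, 1), and each blocked process is short somewhere: W2 on R1, R2; W4 on R3; W8 on R1, R2.
Pretend the grant happened; the run W5, W3 goes as far as possible. Check, step by step:
  pool = (2, 3, 1, 1)
  run W5 (needs (0, 1, 1, 1), free (2, 3, 1, 1)); after release of (0, 1, 0, 0) the pool is (2, 4, 1, 1)
  run W3 (needs (0, 4, 1, 0), free (2, 4, 1, 1)); after release of (3, 0, 2, 0) the pool is (5, 4, 3, 1)
  W2 still needs (2, 7, 0, 2) but only (5, 4, 3, 1) is free — short on R1 and R2
  W4 still needs (6, 4, 3, 1) but only (5, 4, 3, 1) is free — short on R3
  W8 still needs (3, 5, 3, 2) but only (5, 4, 3, 1) is free — short on R1 and R2
Processes that could never finish after the grant: W2, W4 and W8.


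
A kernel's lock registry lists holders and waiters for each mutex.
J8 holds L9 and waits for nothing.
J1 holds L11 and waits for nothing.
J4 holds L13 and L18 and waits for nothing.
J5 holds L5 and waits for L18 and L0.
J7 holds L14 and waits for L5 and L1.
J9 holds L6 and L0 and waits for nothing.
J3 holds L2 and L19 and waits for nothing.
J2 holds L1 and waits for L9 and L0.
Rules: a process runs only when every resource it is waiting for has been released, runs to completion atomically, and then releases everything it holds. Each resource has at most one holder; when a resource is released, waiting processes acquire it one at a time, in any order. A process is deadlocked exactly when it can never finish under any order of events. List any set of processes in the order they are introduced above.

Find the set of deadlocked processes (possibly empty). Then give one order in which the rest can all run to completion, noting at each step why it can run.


No process is deadlocked.
Key observation: the wait relation is loop-free; peeling off processes with no waits unwinds the whole state.
The rest can finish in the order J9, J3, J1, J8, J2, J4, J5, J7.
Step-by-step check:
  run J9 (it waits on nothing); releases L6 and L0
  run J3 (it waits on nothing); releases L2 and L19
  run J1 (it waits on nothing); releases L11
  run J8 (it waits on nothing); releases L9
  J2: everything it awaited (L9 and L0) is free; runs, freeing L1
  run J4 (it waits on nothing); releases L13 and L18
  J5: everything it awaited (L18 and L0) is free; runs, freeing L5
  J7: everything it awaited (L5 and L1) is free; runs, freeing L14
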